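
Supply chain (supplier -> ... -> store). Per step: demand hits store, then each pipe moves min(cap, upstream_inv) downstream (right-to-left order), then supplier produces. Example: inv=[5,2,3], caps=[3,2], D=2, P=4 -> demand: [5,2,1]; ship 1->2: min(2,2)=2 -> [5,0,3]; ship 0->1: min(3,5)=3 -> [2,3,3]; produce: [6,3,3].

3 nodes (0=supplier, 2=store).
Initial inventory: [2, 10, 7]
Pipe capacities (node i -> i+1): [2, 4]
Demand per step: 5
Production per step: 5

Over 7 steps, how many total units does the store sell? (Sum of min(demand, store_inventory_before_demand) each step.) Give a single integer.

Step 1: sold=5 (running total=5) -> [5 8 6]
Step 2: sold=5 (running total=10) -> [8 6 5]
Step 3: sold=5 (running total=15) -> [11 4 4]
Step 4: sold=4 (running total=19) -> [14 2 4]
Step 5: sold=4 (running total=23) -> [17 2 2]
Step 6: sold=2 (running total=25) -> [20 2 2]
Step 7: sold=2 (running total=27) -> [23 2 2]

Answer: 27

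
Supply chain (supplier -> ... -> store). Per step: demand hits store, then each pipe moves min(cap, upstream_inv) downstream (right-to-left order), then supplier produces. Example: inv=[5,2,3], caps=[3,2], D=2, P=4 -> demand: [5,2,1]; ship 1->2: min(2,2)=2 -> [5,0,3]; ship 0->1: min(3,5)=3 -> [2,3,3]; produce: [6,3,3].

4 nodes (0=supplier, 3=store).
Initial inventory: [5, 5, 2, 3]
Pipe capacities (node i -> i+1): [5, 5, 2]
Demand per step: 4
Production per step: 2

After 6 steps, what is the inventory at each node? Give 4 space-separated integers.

Step 1: demand=4,sold=3 ship[2->3]=2 ship[1->2]=5 ship[0->1]=5 prod=2 -> inv=[2 5 5 2]
Step 2: demand=4,sold=2 ship[2->3]=2 ship[1->2]=5 ship[0->1]=2 prod=2 -> inv=[2 2 8 2]
Step 3: demand=4,sold=2 ship[2->3]=2 ship[1->2]=2 ship[0->1]=2 prod=2 -> inv=[2 2 8 2]
Step 4: demand=4,sold=2 ship[2->3]=2 ship[1->2]=2 ship[0->1]=2 prod=2 -> inv=[2 2 8 2]
Step 5: demand=4,sold=2 ship[2->3]=2 ship[1->2]=2 ship[0->1]=2 prod=2 -> inv=[2 2 8 2]
Step 6: demand=4,sold=2 ship[2->3]=2 ship[1->2]=2 ship[0->1]=2 prod=2 -> inv=[2 2 8 2]

2 2 8 2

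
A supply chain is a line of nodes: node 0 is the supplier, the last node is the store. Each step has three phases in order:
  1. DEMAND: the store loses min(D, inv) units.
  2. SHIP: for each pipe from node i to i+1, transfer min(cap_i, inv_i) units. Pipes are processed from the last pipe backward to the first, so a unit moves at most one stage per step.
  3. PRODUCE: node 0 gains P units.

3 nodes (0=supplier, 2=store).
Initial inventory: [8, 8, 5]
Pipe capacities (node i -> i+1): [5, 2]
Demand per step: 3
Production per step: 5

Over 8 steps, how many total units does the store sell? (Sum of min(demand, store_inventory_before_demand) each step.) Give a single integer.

Step 1: sold=3 (running total=3) -> [8 11 4]
Step 2: sold=3 (running total=6) -> [8 14 3]
Step 3: sold=3 (running total=9) -> [8 17 2]
Step 4: sold=2 (running total=11) -> [8 20 2]
Step 5: sold=2 (running total=13) -> [8 23 2]
Step 6: sold=2 (running total=15) -> [8 26 2]
Step 7: sold=2 (running total=17) -> [8 29 2]
Step 8: sold=2 (running total=19) -> [8 32 2]

Answer: 19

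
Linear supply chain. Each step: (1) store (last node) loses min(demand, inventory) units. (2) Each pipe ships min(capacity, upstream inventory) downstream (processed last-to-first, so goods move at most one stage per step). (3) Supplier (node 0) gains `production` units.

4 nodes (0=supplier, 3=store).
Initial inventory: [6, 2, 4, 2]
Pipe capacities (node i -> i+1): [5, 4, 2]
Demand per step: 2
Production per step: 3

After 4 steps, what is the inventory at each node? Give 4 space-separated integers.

Step 1: demand=2,sold=2 ship[2->3]=2 ship[1->2]=2 ship[0->1]=5 prod=3 -> inv=[4 5 4 2]
Step 2: demand=2,sold=2 ship[2->3]=2 ship[1->2]=4 ship[0->1]=4 prod=3 -> inv=[3 5 6 2]
Step 3: demand=2,sold=2 ship[2->3]=2 ship[1->2]=4 ship[0->1]=3 prod=3 -> inv=[3 4 8 2]
Step 4: demand=2,sold=2 ship[2->3]=2 ship[1->2]=4 ship[0->1]=3 prod=3 -> inv=[3 3 10 2]

3 3 10 2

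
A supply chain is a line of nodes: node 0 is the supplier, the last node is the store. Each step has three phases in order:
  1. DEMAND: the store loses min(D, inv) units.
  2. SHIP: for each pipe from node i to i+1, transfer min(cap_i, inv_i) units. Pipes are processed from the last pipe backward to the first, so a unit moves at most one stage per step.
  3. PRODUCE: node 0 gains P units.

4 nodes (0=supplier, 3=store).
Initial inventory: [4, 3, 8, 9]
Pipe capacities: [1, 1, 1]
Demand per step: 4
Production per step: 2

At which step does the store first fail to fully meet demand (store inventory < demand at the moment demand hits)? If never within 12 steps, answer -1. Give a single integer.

Step 1: demand=4,sold=4 ship[2->3]=1 ship[1->2]=1 ship[0->1]=1 prod=2 -> [5 3 8 6]
Step 2: demand=4,sold=4 ship[2->3]=1 ship[1->2]=1 ship[0->1]=1 prod=2 -> [6 3 8 3]
Step 3: demand=4,sold=3 ship[2->3]=1 ship[1->2]=1 ship[0->1]=1 prod=2 -> [7 3 8 1]
Step 4: demand=4,sold=1 ship[2->3]=1 ship[1->2]=1 ship[0->1]=1 prod=2 -> [8 3 8 1]
Step 5: demand=4,sold=1 ship[2->3]=1 ship[1->2]=1 ship[0->1]=1 prod=2 -> [9 3 8 1]
Step 6: demand=4,sold=1 ship[2->3]=1 ship[1->2]=1 ship[0->1]=1 prod=2 -> [10 3 8 1]
Step 7: demand=4,sold=1 ship[2->3]=1 ship[1->2]=1 ship[0->1]=1 prod=2 -> [11 3 8 1]
Step 8: demand=4,sold=1 ship[2->3]=1 ship[1->2]=1 ship[0->1]=1 prod=2 -> [12 3 8 1]
Step 9: demand=4,sold=1 ship[2->3]=1 ship[1->2]=1 ship[0->1]=1 prod=2 -> [13 3 8 1]
Step 10: demand=4,sold=1 ship[2->3]=1 ship[1->2]=1 ship[0->1]=1 prod=2 -> [14 3 8 1]
Step 11: demand=4,sold=1 ship[2->3]=1 ship[1->2]=1 ship[0->1]=1 prod=2 -> [15 3 8 1]
Step 12: demand=4,sold=1 ship[2->3]=1 ship[1->2]=1 ship[0->1]=1 prod=2 -> [16 3 8 1]
First stockout at step 3

3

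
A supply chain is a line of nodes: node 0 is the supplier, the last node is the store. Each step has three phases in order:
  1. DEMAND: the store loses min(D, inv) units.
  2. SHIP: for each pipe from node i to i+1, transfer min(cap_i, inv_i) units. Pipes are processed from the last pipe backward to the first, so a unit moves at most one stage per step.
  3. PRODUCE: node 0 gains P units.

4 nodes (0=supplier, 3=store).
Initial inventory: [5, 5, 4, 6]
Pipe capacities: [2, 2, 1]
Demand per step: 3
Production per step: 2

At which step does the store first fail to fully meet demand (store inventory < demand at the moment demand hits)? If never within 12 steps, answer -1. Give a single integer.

Step 1: demand=3,sold=3 ship[2->3]=1 ship[1->2]=2 ship[0->1]=2 prod=2 -> [5 5 5 4]
Step 2: demand=3,sold=3 ship[2->3]=1 ship[1->2]=2 ship[0->1]=2 prod=2 -> [5 5 6 2]
Step 3: demand=3,sold=2 ship[2->3]=1 ship[1->2]=2 ship[0->1]=2 prod=2 -> [5 5 7 1]
Step 4: demand=3,sold=1 ship[2->3]=1 ship[1->2]=2 ship[0->1]=2 prod=2 -> [5 5 8 1]
Step 5: demand=3,sold=1 ship[2->3]=1 ship[1->2]=2 ship[0->1]=2 prod=2 -> [5 5 9 1]
Step 6: demand=3,sold=1 ship[2->3]=1 ship[1->2]=2 ship[0->1]=2 prod=2 -> [5 5 10 1]
Step 7: demand=3,sold=1 ship[2->3]=1 ship[1->2]=2 ship[0->1]=2 prod=2 -> [5 5 11 1]
Step 8: demand=3,sold=1 ship[2->3]=1 ship[1->2]=2 ship[0->1]=2 prod=2 -> [5 5 12 1]
Step 9: demand=3,sold=1 ship[2->3]=1 ship[1->2]=2 ship[0->1]=2 prod=2 -> [5 5 13 1]
Step 10: demand=3,sold=1 ship[2->3]=1 ship[1->2]=2 ship[0->1]=2 prod=2 -> [5 5 14 1]
Step 11: demand=3,sold=1 ship[2->3]=1 ship[1->2]=2 ship[0->1]=2 prod=2 -> [5 5 15 1]
Step 12: demand=3,sold=1 ship[2->3]=1 ship[1->2]=2 ship[0->1]=2 prod=2 -> [5 5 16 1]
First stockout at step 3

3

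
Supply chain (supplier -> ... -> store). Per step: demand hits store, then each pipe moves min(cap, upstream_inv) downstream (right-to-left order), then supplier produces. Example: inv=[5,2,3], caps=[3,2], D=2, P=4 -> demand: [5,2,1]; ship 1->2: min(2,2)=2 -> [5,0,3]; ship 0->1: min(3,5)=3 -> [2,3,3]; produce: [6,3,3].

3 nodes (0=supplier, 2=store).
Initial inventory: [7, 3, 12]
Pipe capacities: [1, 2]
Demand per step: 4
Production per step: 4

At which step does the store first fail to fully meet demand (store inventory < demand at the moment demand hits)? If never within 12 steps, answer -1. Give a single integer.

Step 1: demand=4,sold=4 ship[1->2]=2 ship[0->1]=1 prod=4 -> [10 2 10]
Step 2: demand=4,sold=4 ship[1->2]=2 ship[0->1]=1 prod=4 -> [13 1 8]
Step 3: demand=4,sold=4 ship[1->2]=1 ship[0->1]=1 prod=4 -> [16 1 5]
Step 4: demand=4,sold=4 ship[1->2]=1 ship[0->1]=1 prod=4 -> [19 1 2]
Step 5: demand=4,sold=2 ship[1->2]=1 ship[0->1]=1 prod=4 -> [22 1 1]
Step 6: demand=4,sold=1 ship[1->2]=1 ship[0->1]=1 prod=4 -> [25 1 1]
Step 7: demand=4,sold=1 ship[1->2]=1 ship[0->1]=1 prod=4 -> [28 1 1]
Step 8: demand=4,sold=1 ship[1->2]=1 ship[0->1]=1 prod=4 -> [31 1 1]
Step 9: demand=4,sold=1 ship[1->2]=1 ship[0->1]=1 prod=4 -> [34 1 1]
Step 10: demand=4,sold=1 ship[1->2]=1 ship[0->1]=1 prod=4 -> [37 1 1]
Step 11: demand=4,sold=1 ship[1->2]=1 ship[0->1]=1 prod=4 -> [40 1 1]
Step 12: demand=4,sold=1 ship[1->2]=1 ship[0->1]=1 prod=4 -> [43 1 1]
First stockout at step 5

5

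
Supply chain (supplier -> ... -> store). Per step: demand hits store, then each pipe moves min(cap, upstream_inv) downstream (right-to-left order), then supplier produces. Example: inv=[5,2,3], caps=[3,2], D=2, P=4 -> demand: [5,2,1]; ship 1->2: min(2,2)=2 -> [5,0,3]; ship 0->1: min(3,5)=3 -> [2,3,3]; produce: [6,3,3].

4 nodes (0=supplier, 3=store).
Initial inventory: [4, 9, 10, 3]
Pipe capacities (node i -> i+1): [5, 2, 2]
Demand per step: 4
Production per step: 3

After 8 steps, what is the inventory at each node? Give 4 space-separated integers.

Step 1: demand=4,sold=3 ship[2->3]=2 ship[1->2]=2 ship[0->1]=4 prod=3 -> inv=[3 11 10 2]
Step 2: demand=4,sold=2 ship[2->3]=2 ship[1->2]=2 ship[0->1]=3 prod=3 -> inv=[3 12 10 2]
Step 3: demand=4,sold=2 ship[2->3]=2 ship[1->2]=2 ship[0->1]=3 prod=3 -> inv=[3 13 10 2]
Step 4: demand=4,sold=2 ship[2->3]=2 ship[1->2]=2 ship[0->1]=3 prod=3 -> inv=[3 14 10 2]
Step 5: demand=4,sold=2 ship[2->3]=2 ship[1->2]=2 ship[0->1]=3 prod=3 -> inv=[3 15 10 2]
Step 6: demand=4,sold=2 ship[2->3]=2 ship[1->2]=2 ship[0->1]=3 prod=3 -> inv=[3 16 10 2]
Step 7: demand=4,sold=2 ship[2->3]=2 ship[1->2]=2 ship[0->1]=3 prod=3 -> inv=[3 17 10 2]
Step 8: demand=4,sold=2 ship[2->3]=2 ship[1->2]=2 ship[0->1]=3 prod=3 -> inv=[3 18 10 2]

3 18 10 2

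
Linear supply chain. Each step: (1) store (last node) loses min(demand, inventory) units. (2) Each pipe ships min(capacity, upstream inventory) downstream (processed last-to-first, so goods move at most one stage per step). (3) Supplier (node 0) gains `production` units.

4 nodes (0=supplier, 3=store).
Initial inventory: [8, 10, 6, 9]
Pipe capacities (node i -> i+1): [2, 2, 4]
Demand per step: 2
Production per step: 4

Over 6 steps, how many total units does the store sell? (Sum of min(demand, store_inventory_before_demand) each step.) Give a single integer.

Step 1: sold=2 (running total=2) -> [10 10 4 11]
Step 2: sold=2 (running total=4) -> [12 10 2 13]
Step 3: sold=2 (running total=6) -> [14 10 2 13]
Step 4: sold=2 (running total=8) -> [16 10 2 13]
Step 5: sold=2 (running total=10) -> [18 10 2 13]
Step 6: sold=2 (running total=12) -> [20 10 2 13]

Answer: 12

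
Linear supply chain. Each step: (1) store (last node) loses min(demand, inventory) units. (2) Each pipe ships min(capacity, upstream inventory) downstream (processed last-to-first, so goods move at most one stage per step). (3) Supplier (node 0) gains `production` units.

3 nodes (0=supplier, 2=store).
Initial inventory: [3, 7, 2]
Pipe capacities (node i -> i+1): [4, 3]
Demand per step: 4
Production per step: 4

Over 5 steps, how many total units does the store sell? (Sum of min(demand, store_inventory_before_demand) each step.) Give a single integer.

Answer: 14

Derivation:
Step 1: sold=2 (running total=2) -> [4 7 3]
Step 2: sold=3 (running total=5) -> [4 8 3]
Step 3: sold=3 (running total=8) -> [4 9 3]
Step 4: sold=3 (running total=11) -> [4 10 3]
Step 5: sold=3 (running total=14) -> [4 11 3]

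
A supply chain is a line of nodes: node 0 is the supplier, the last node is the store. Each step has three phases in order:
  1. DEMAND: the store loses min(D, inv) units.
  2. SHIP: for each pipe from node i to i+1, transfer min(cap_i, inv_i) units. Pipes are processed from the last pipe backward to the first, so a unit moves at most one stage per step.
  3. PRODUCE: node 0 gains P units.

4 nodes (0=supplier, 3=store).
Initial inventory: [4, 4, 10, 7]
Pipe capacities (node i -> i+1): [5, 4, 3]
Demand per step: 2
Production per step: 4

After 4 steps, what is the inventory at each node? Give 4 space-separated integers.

Step 1: demand=2,sold=2 ship[2->3]=3 ship[1->2]=4 ship[0->1]=4 prod=4 -> inv=[4 4 11 8]
Step 2: demand=2,sold=2 ship[2->3]=3 ship[1->2]=4 ship[0->1]=4 prod=4 -> inv=[4 4 12 9]
Step 3: demand=2,sold=2 ship[2->3]=3 ship[1->2]=4 ship[0->1]=4 prod=4 -> inv=[4 4 13 10]
Step 4: demand=2,sold=2 ship[2->3]=3 ship[1->2]=4 ship[0->1]=4 prod=4 -> inv=[4 4 14 11]

4 4 14 11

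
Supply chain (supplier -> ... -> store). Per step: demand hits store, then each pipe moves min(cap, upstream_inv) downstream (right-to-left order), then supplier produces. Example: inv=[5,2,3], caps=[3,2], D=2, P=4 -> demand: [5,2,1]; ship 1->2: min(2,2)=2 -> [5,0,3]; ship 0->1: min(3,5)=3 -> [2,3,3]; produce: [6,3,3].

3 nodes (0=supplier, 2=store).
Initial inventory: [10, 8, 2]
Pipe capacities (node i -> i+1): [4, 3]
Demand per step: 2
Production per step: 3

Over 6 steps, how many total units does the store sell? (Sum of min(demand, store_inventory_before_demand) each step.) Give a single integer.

Step 1: sold=2 (running total=2) -> [9 9 3]
Step 2: sold=2 (running total=4) -> [8 10 4]
Step 3: sold=2 (running total=6) -> [7 11 5]
Step 4: sold=2 (running total=8) -> [6 12 6]
Step 5: sold=2 (running total=10) -> [5 13 7]
Step 6: sold=2 (running total=12) -> [4 14 8]

Answer: 12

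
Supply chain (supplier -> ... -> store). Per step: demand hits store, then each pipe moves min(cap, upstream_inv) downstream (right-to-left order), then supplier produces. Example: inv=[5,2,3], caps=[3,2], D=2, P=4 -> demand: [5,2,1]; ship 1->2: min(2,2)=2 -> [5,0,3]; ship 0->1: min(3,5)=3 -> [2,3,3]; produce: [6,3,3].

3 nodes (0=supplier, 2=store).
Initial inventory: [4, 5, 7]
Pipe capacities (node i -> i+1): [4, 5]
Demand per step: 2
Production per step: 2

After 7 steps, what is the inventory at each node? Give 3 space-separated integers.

Step 1: demand=2,sold=2 ship[1->2]=5 ship[0->1]=4 prod=2 -> inv=[2 4 10]
Step 2: demand=2,sold=2 ship[1->2]=4 ship[0->1]=2 prod=2 -> inv=[2 2 12]
Step 3: demand=2,sold=2 ship[1->2]=2 ship[0->1]=2 prod=2 -> inv=[2 2 12]
Step 4: demand=2,sold=2 ship[1->2]=2 ship[0->1]=2 prod=2 -> inv=[2 2 12]
Step 5: demand=2,sold=2 ship[1->2]=2 ship[0->1]=2 prod=2 -> inv=[2 2 12]
Step 6: demand=2,sold=2 ship[1->2]=2 ship[0->1]=2 prod=2 -> inv=[2 2 12]
Step 7: demand=2,sold=2 ship[1->2]=2 ship[0->1]=2 prod=2 -> inv=[2 2 12]

2 2 12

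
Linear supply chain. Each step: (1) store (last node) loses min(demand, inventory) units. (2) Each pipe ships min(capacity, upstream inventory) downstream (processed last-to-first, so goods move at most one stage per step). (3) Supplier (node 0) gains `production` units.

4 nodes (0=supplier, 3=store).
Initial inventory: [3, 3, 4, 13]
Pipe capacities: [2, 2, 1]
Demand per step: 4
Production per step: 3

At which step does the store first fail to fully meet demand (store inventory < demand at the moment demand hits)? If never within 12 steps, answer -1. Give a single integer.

Step 1: demand=4,sold=4 ship[2->3]=1 ship[1->2]=2 ship[0->1]=2 prod=3 -> [4 3 5 10]
Step 2: demand=4,sold=4 ship[2->3]=1 ship[1->2]=2 ship[0->1]=2 prod=3 -> [5 3 6 7]
Step 3: demand=4,sold=4 ship[2->3]=1 ship[1->2]=2 ship[0->1]=2 prod=3 -> [6 3 7 4]
Step 4: demand=4,sold=4 ship[2->3]=1 ship[1->2]=2 ship[0->1]=2 prod=3 -> [7 3 8 1]
Step 5: demand=4,sold=1 ship[2->3]=1 ship[1->2]=2 ship[0->1]=2 prod=3 -> [8 3 9 1]
Step 6: demand=4,sold=1 ship[2->3]=1 ship[1->2]=2 ship[0->1]=2 prod=3 -> [9 3 10 1]
Step 7: demand=4,sold=1 ship[2->3]=1 ship[1->2]=2 ship[0->1]=2 prod=3 -> [10 3 11 1]
Step 8: demand=4,sold=1 ship[2->3]=1 ship[1->2]=2 ship[0->1]=2 prod=3 -> [11 3 12 1]
Step 9: demand=4,sold=1 ship[2->3]=1 ship[1->2]=2 ship[0->1]=2 prod=3 -> [12 3 13 1]
Step 10: demand=4,sold=1 ship[2->3]=1 ship[1->2]=2 ship[0->1]=2 prod=3 -> [13 3 14 1]
Step 11: demand=4,sold=1 ship[2->3]=1 ship[1->2]=2 ship[0->1]=2 prod=3 -> [14 3 15 1]
Step 12: demand=4,sold=1 ship[2->3]=1 ship[1->2]=2 ship[0->1]=2 prod=3 -> [15 3 16 1]
First stockout at step 5

5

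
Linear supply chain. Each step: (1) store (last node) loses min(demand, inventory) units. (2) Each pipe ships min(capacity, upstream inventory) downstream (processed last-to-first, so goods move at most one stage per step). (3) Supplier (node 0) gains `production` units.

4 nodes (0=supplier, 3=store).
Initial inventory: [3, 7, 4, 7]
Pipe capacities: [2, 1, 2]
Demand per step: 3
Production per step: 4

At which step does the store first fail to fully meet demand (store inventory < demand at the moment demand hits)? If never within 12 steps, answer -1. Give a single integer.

Step 1: demand=3,sold=3 ship[2->3]=2 ship[1->2]=1 ship[0->1]=2 prod=4 -> [5 8 3 6]
Step 2: demand=3,sold=3 ship[2->3]=2 ship[1->2]=1 ship[0->1]=2 prod=4 -> [7 9 2 5]
Step 3: demand=3,sold=3 ship[2->3]=2 ship[1->2]=1 ship[0->1]=2 prod=4 -> [9 10 1 4]
Step 4: demand=3,sold=3 ship[2->3]=1 ship[1->2]=1 ship[0->1]=2 prod=4 -> [11 11 1 2]
Step 5: demand=3,sold=2 ship[2->3]=1 ship[1->2]=1 ship[0->1]=2 prod=4 -> [13 12 1 1]
Step 6: demand=3,sold=1 ship[2->3]=1 ship[1->2]=1 ship[0->1]=2 prod=4 -> [15 13 1 1]
Step 7: demand=3,sold=1 ship[2->3]=1 ship[1->2]=1 ship[0->1]=2 prod=4 -> [17 14 1 1]
Step 8: demand=3,sold=1 ship[2->3]=1 ship[1->2]=1 ship[0->1]=2 prod=4 -> [19 15 1 1]
Step 9: demand=3,sold=1 ship[2->3]=1 ship[1->2]=1 ship[0->1]=2 prod=4 -> [21 16 1 1]
Step 10: demand=3,sold=1 ship[2->3]=1 ship[1->2]=1 ship[0->1]=2 prod=4 -> [23 17 1 1]
Step 11: demand=3,sold=1 ship[2->3]=1 ship[1->2]=1 ship[0->1]=2 prod=4 -> [25 18 1 1]
Step 12: demand=3,sold=1 ship[2->3]=1 ship[1->2]=1 ship[0->1]=2 prod=4 -> [27 19 1 1]
First stockout at step 5

5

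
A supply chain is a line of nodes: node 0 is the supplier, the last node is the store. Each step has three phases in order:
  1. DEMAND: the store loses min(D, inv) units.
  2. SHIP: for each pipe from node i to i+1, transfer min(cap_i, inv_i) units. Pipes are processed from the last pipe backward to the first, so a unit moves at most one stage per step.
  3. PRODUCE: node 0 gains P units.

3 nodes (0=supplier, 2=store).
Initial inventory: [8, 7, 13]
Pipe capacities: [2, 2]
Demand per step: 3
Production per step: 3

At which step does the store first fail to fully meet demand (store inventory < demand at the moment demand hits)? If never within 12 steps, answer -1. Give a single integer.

Step 1: demand=3,sold=3 ship[1->2]=2 ship[0->1]=2 prod=3 -> [9 7 12]
Step 2: demand=3,sold=3 ship[1->2]=2 ship[0->1]=2 prod=3 -> [10 7 11]
Step 3: demand=3,sold=3 ship[1->2]=2 ship[0->1]=2 prod=3 -> [11 7 10]
Step 4: demand=3,sold=3 ship[1->2]=2 ship[0->1]=2 prod=3 -> [12 7 9]
Step 5: demand=3,sold=3 ship[1->2]=2 ship[0->1]=2 prod=3 -> [13 7 8]
Step 6: demand=3,sold=3 ship[1->2]=2 ship[0->1]=2 prod=3 -> [14 7 7]
Step 7: demand=3,sold=3 ship[1->2]=2 ship[0->1]=2 prod=3 -> [15 7 6]
Step 8: demand=3,sold=3 ship[1->2]=2 ship[0->1]=2 prod=3 -> [16 7 5]
Step 9: demand=3,sold=3 ship[1->2]=2 ship[0->1]=2 prod=3 -> [17 7 4]
Step 10: demand=3,sold=3 ship[1->2]=2 ship[0->1]=2 prod=3 -> [18 7 3]
Step 11: demand=3,sold=3 ship[1->2]=2 ship[0->1]=2 prod=3 -> [19 7 2]
Step 12: demand=3,sold=2 ship[1->2]=2 ship[0->1]=2 prod=3 -> [20 7 2]
First stockout at step 12

12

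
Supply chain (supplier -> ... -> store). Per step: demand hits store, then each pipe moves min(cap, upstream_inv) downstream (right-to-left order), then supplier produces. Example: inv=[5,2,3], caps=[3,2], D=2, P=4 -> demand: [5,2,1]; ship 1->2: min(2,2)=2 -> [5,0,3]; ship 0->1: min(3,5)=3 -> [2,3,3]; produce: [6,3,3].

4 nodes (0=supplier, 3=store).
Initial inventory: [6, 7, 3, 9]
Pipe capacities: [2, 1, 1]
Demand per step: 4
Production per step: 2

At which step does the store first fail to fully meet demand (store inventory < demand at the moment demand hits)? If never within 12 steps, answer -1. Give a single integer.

Step 1: demand=4,sold=4 ship[2->3]=1 ship[1->2]=1 ship[0->1]=2 prod=2 -> [6 8 3 6]
Step 2: demand=4,sold=4 ship[2->3]=1 ship[1->2]=1 ship[0->1]=2 prod=2 -> [6 9 3 3]
Step 3: demand=4,sold=3 ship[2->3]=1 ship[1->2]=1 ship[0->1]=2 prod=2 -> [6 10 3 1]
Step 4: demand=4,sold=1 ship[2->3]=1 ship[1->2]=1 ship[0->1]=2 prod=2 -> [6 11 3 1]
Step 5: demand=4,sold=1 ship[2->3]=1 ship[1->2]=1 ship[0->1]=2 prod=2 -> [6 12 3 1]
Step 6: demand=4,sold=1 ship[2->3]=1 ship[1->2]=1 ship[0->1]=2 prod=2 -> [6 13 3 1]
Step 7: demand=4,sold=1 ship[2->3]=1 ship[1->2]=1 ship[0->1]=2 prod=2 -> [6 14 3 1]
Step 8: demand=4,sold=1 ship[2->3]=1 ship[1->2]=1 ship[0->1]=2 prod=2 -> [6 15 3 1]
Step 9: demand=4,sold=1 ship[2->3]=1 ship[1->2]=1 ship[0->1]=2 prod=2 -> [6 16 3 1]
Step 10: demand=4,sold=1 ship[2->3]=1 ship[1->2]=1 ship[0->1]=2 prod=2 -> [6 17 3 1]
Step 11: demand=4,sold=1 ship[2->3]=1 ship[1->2]=1 ship[0->1]=2 prod=2 -> [6 18 3 1]
Step 12: demand=4,sold=1 ship[2->3]=1 ship[1->2]=1 ship[0->1]=2 prod=2 -> [6 19 3 1]
First stockout at step 3

3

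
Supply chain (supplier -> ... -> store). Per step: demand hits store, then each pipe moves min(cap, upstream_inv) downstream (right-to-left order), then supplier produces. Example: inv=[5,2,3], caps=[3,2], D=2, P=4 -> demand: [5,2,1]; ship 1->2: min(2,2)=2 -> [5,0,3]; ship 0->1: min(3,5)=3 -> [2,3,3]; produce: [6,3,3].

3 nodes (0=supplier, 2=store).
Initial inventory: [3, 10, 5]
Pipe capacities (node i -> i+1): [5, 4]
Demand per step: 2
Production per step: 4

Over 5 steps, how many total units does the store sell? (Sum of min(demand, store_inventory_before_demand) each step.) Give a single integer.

Answer: 10

Derivation:
Step 1: sold=2 (running total=2) -> [4 9 7]
Step 2: sold=2 (running total=4) -> [4 9 9]
Step 3: sold=2 (running total=6) -> [4 9 11]
Step 4: sold=2 (running total=8) -> [4 9 13]
Step 5: sold=2 (running total=10) -> [4 9 15]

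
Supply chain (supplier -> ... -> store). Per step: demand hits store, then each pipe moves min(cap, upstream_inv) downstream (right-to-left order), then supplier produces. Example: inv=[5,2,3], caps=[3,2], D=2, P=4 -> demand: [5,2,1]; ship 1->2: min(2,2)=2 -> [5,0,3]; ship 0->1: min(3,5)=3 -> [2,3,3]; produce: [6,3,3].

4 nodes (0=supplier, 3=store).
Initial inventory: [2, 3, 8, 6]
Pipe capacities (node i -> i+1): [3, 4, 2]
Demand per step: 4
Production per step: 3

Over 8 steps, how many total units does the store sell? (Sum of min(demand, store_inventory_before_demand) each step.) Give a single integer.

Step 1: sold=4 (running total=4) -> [3 2 9 4]
Step 2: sold=4 (running total=8) -> [3 3 9 2]
Step 3: sold=2 (running total=10) -> [3 3 10 2]
Step 4: sold=2 (running total=12) -> [3 3 11 2]
Step 5: sold=2 (running total=14) -> [3 3 12 2]
Step 6: sold=2 (running total=16) -> [3 3 13 2]
Step 7: sold=2 (running total=18) -> [3 3 14 2]
Step 8: sold=2 (running total=20) -> [3 3 15 2]

Answer: 20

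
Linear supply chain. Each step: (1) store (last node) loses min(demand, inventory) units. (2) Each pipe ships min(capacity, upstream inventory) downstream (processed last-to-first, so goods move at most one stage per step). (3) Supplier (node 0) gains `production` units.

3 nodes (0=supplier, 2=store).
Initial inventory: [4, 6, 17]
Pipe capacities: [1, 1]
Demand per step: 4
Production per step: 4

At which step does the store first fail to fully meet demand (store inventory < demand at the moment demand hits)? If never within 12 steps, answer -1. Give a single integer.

Step 1: demand=4,sold=4 ship[1->2]=1 ship[0->1]=1 prod=4 -> [7 6 14]
Step 2: demand=4,sold=4 ship[1->2]=1 ship[0->1]=1 prod=4 -> [10 6 11]
Step 3: demand=4,sold=4 ship[1->2]=1 ship[0->1]=1 prod=4 -> [13 6 8]
Step 4: demand=4,sold=4 ship[1->2]=1 ship[0->1]=1 prod=4 -> [16 6 5]
Step 5: demand=4,sold=4 ship[1->2]=1 ship[0->1]=1 prod=4 -> [19 6 2]
Step 6: demand=4,sold=2 ship[1->2]=1 ship[0->1]=1 prod=4 -> [22 6 1]
Step 7: demand=4,sold=1 ship[1->2]=1 ship[0->1]=1 prod=4 -> [25 6 1]
Step 8: demand=4,sold=1 ship[1->2]=1 ship[0->1]=1 prod=4 -> [28 6 1]
Step 9: demand=4,sold=1 ship[1->2]=1 ship[0->1]=1 prod=4 -> [31 6 1]
Step 10: demand=4,sold=1 ship[1->2]=1 ship[0->1]=1 prod=4 -> [34 6 1]
Step 11: demand=4,sold=1 ship[1->2]=1 ship[0->1]=1 prod=4 -> [37 6 1]
Step 12: demand=4,sold=1 ship[1->2]=1 ship[0->1]=1 prod=4 -> [40 6 1]
First stockout at step 6

6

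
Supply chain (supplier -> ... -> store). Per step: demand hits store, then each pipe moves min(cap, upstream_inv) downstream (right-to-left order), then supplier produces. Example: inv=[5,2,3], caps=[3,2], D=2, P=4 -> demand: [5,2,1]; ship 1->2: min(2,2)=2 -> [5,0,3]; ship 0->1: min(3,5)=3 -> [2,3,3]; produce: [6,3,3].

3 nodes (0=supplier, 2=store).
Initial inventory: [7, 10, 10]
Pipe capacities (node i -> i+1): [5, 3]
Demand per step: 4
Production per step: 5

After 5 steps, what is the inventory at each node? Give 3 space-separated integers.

Step 1: demand=4,sold=4 ship[1->2]=3 ship[0->1]=5 prod=5 -> inv=[7 12 9]
Step 2: demand=4,sold=4 ship[1->2]=3 ship[0->1]=5 prod=5 -> inv=[7 14 8]
Step 3: demand=4,sold=4 ship[1->2]=3 ship[0->1]=5 prod=5 -> inv=[7 16 7]
Step 4: demand=4,sold=4 ship[1->2]=3 ship[0->1]=5 prod=5 -> inv=[7 18 6]
Step 5: demand=4,sold=4 ship[1->2]=3 ship[0->1]=5 prod=5 -> inv=[7 20 5]

7 20 5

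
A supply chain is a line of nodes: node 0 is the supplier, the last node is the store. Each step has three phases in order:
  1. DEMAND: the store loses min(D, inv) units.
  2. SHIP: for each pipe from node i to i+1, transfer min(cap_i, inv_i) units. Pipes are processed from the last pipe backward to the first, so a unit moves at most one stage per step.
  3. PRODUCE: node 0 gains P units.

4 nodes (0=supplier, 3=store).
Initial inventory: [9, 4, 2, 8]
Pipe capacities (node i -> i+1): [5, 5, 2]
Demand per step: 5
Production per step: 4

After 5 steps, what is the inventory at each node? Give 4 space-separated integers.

Step 1: demand=5,sold=5 ship[2->3]=2 ship[1->2]=4 ship[0->1]=5 prod=4 -> inv=[8 5 4 5]
Step 2: demand=5,sold=5 ship[2->3]=2 ship[1->2]=5 ship[0->1]=5 prod=4 -> inv=[7 5 7 2]
Step 3: demand=5,sold=2 ship[2->3]=2 ship[1->2]=5 ship[0->1]=5 prod=4 -> inv=[6 5 10 2]
Step 4: demand=5,sold=2 ship[2->3]=2 ship[1->2]=5 ship[0->1]=5 prod=4 -> inv=[5 5 13 2]
Step 5: demand=5,sold=2 ship[2->3]=2 ship[1->2]=5 ship[0->1]=5 prod=4 -> inv=[4 5 16 2]

4 5 16 2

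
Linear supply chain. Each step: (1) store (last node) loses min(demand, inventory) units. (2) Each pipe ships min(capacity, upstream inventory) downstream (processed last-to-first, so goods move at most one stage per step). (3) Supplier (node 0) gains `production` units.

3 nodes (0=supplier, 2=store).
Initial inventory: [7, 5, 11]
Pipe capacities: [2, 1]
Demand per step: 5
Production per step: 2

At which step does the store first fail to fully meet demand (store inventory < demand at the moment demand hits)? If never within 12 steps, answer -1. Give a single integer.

Step 1: demand=5,sold=5 ship[1->2]=1 ship[0->1]=2 prod=2 -> [7 6 7]
Step 2: demand=5,sold=5 ship[1->2]=1 ship[0->1]=2 prod=2 -> [7 7 3]
Step 3: demand=5,sold=3 ship[1->2]=1 ship[0->1]=2 prod=2 -> [7 8 1]
Step 4: demand=5,sold=1 ship[1->2]=1 ship[0->1]=2 prod=2 -> [7 9 1]
Step 5: demand=5,sold=1 ship[1->2]=1 ship[0->1]=2 prod=2 -> [7 10 1]
Step 6: demand=5,sold=1 ship[1->2]=1 ship[0->1]=2 prod=2 -> [7 11 1]
Step 7: demand=5,sold=1 ship[1->2]=1 ship[0->1]=2 prod=2 -> [7 12 1]
Step 8: demand=5,sold=1 ship[1->2]=1 ship[0->1]=2 prod=2 -> [7 13 1]
Step 9: demand=5,sold=1 ship[1->2]=1 ship[0->1]=2 prod=2 -> [7 14 1]
Step 10: demand=5,sold=1 ship[1->2]=1 ship[0->1]=2 prod=2 -> [7 15 1]
Step 11: demand=5,sold=1 ship[1->2]=1 ship[0->1]=2 prod=2 -> [7 16 1]
Step 12: demand=5,sold=1 ship[1->2]=1 ship[0->1]=2 prod=2 -> [7 17 1]
First stockout at step 3

3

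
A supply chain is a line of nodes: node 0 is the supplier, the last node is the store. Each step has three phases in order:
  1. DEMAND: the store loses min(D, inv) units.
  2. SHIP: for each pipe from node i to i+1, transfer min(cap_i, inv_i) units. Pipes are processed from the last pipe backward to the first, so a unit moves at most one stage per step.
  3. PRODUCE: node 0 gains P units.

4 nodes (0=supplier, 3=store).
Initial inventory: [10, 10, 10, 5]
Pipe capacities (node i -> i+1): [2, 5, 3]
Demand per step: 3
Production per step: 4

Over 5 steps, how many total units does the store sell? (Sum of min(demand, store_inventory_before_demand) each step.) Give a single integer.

Answer: 15

Derivation:
Step 1: sold=3 (running total=3) -> [12 7 12 5]
Step 2: sold=3 (running total=6) -> [14 4 14 5]
Step 3: sold=3 (running total=9) -> [16 2 15 5]
Step 4: sold=3 (running total=12) -> [18 2 14 5]
Step 5: sold=3 (running total=15) -> [20 2 13 5]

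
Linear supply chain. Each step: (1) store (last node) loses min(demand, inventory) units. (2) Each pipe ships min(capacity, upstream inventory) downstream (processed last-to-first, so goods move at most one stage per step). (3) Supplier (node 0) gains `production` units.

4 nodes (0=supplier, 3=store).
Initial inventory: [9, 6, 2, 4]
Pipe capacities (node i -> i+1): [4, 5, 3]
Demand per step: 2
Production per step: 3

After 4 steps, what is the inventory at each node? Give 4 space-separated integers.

Step 1: demand=2,sold=2 ship[2->3]=2 ship[1->2]=5 ship[0->1]=4 prod=3 -> inv=[8 5 5 4]
Step 2: demand=2,sold=2 ship[2->3]=3 ship[1->2]=5 ship[0->1]=4 prod=3 -> inv=[7 4 7 5]
Step 3: demand=2,sold=2 ship[2->3]=3 ship[1->2]=4 ship[0->1]=4 prod=3 -> inv=[6 4 8 6]
Step 4: demand=2,sold=2 ship[2->3]=3 ship[1->2]=4 ship[0->1]=4 prod=3 -> inv=[5 4 9 7]

5 4 9 7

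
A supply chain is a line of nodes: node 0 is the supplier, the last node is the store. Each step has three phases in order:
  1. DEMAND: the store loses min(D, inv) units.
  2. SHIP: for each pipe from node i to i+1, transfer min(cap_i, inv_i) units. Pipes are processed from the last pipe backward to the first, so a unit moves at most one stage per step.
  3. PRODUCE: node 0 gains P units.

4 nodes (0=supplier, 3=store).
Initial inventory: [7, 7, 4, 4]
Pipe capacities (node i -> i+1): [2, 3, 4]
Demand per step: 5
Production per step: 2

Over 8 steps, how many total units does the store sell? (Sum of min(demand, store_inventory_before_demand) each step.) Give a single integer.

Step 1: sold=4 (running total=4) -> [7 6 3 4]
Step 2: sold=4 (running total=8) -> [7 5 3 3]
Step 3: sold=3 (running total=11) -> [7 4 3 3]
Step 4: sold=3 (running total=14) -> [7 3 3 3]
Step 5: sold=3 (running total=17) -> [7 2 3 3]
Step 6: sold=3 (running total=20) -> [7 2 2 3]
Step 7: sold=3 (running total=23) -> [7 2 2 2]
Step 8: sold=2 (running total=25) -> [7 2 2 2]

Answer: 25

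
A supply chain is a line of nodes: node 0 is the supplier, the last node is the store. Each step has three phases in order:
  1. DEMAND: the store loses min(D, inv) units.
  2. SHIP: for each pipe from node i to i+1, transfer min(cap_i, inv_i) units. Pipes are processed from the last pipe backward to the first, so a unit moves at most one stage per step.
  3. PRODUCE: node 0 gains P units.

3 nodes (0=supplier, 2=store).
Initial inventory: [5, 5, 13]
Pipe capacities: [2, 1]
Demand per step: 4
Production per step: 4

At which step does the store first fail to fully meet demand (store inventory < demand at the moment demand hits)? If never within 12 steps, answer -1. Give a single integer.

Step 1: demand=4,sold=4 ship[1->2]=1 ship[0->1]=2 prod=4 -> [7 6 10]
Step 2: demand=4,sold=4 ship[1->2]=1 ship[0->1]=2 prod=4 -> [9 7 7]
Step 3: demand=4,sold=4 ship[1->2]=1 ship[0->1]=2 prod=4 -> [11 8 4]
Step 4: demand=4,sold=4 ship[1->2]=1 ship[0->1]=2 prod=4 -> [13 9 1]
Step 5: demand=4,sold=1 ship[1->2]=1 ship[0->1]=2 prod=4 -> [15 10 1]
Step 6: demand=4,sold=1 ship[1->2]=1 ship[0->1]=2 prod=4 -> [17 11 1]
Step 7: demand=4,sold=1 ship[1->2]=1 ship[0->1]=2 prod=4 -> [19 12 1]
Step 8: demand=4,sold=1 ship[1->2]=1 ship[0->1]=2 prod=4 -> [21 13 1]
Step 9: demand=4,sold=1 ship[1->2]=1 ship[0->1]=2 prod=4 -> [23 14 1]
Step 10: demand=4,sold=1 ship[1->2]=1 ship[0->1]=2 prod=4 -> [25 15 1]
Step 11: demand=4,sold=1 ship[1->2]=1 ship[0->1]=2 prod=4 -> [27 16 1]
Step 12: demand=4,sold=1 ship[1->2]=1 ship[0->1]=2 prod=4 -> [29 17 1]
First stockout at step 5

5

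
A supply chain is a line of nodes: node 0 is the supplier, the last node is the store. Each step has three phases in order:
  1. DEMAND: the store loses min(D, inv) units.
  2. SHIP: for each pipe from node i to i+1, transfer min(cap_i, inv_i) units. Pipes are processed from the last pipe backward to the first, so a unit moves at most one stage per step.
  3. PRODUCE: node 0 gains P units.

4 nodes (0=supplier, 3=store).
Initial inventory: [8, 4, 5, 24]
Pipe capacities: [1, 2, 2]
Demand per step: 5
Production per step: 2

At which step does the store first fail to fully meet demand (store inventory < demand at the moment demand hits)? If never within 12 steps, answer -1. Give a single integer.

Step 1: demand=5,sold=5 ship[2->3]=2 ship[1->2]=2 ship[0->1]=1 prod=2 -> [9 3 5 21]
Step 2: demand=5,sold=5 ship[2->3]=2 ship[1->2]=2 ship[0->1]=1 prod=2 -> [10 2 5 18]
Step 3: demand=5,sold=5 ship[2->3]=2 ship[1->2]=2 ship[0->1]=1 prod=2 -> [11 1 5 15]
Step 4: demand=5,sold=5 ship[2->3]=2 ship[1->2]=1 ship[0->1]=1 prod=2 -> [12 1 4 12]
Step 5: demand=5,sold=5 ship[2->3]=2 ship[1->2]=1 ship[0->1]=1 prod=2 -> [13 1 3 9]
Step 6: demand=5,sold=5 ship[2->3]=2 ship[1->2]=1 ship[0->1]=1 prod=2 -> [14 1 2 6]
Step 7: demand=5,sold=5 ship[2->3]=2 ship[1->2]=1 ship[0->1]=1 prod=2 -> [15 1 1 3]
Step 8: demand=5,sold=3 ship[2->3]=1 ship[1->2]=1 ship[0->1]=1 prod=2 -> [16 1 1 1]
Step 9: demand=5,sold=1 ship[2->3]=1 ship[1->2]=1 ship[0->1]=1 prod=2 -> [17 1 1 1]
Step 10: demand=5,sold=1 ship[2->3]=1 ship[1->2]=1 ship[0->1]=1 prod=2 -> [18 1 1 1]
Step 11: demand=5,sold=1 ship[2->3]=1 ship[1->2]=1 ship[0->1]=1 prod=2 -> [19 1 1 1]
Step 12: demand=5,sold=1 ship[2->3]=1 ship[1->2]=1 ship[0->1]=1 prod=2 -> [20 1 1 1]
First stockout at step 8

8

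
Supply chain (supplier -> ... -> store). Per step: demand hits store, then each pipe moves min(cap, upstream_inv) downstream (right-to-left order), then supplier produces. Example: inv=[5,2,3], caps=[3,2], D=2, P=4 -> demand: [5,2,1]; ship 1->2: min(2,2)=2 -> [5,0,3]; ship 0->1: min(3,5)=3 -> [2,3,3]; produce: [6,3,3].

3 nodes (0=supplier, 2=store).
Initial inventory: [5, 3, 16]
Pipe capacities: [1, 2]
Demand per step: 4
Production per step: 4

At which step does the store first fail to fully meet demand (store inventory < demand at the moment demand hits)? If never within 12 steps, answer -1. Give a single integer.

Step 1: demand=4,sold=4 ship[1->2]=2 ship[0->1]=1 prod=4 -> [8 2 14]
Step 2: demand=4,sold=4 ship[1->2]=2 ship[0->1]=1 prod=4 -> [11 1 12]
Step 3: demand=4,sold=4 ship[1->2]=1 ship[0->1]=1 prod=4 -> [14 1 9]
Step 4: demand=4,sold=4 ship[1->2]=1 ship[0->1]=1 prod=4 -> [17 1 6]
Step 5: demand=4,sold=4 ship[1->2]=1 ship[0->1]=1 prod=4 -> [20 1 3]
Step 6: demand=4,sold=3 ship[1->2]=1 ship[0->1]=1 prod=4 -> [23 1 1]
Step 7: demand=4,sold=1 ship[1->2]=1 ship[0->1]=1 prod=4 -> [26 1 1]
Step 8: demand=4,sold=1 ship[1->2]=1 ship[0->1]=1 prod=4 -> [29 1 1]
Step 9: demand=4,sold=1 ship[1->2]=1 ship[0->1]=1 prod=4 -> [32 1 1]
Step 10: demand=4,sold=1 ship[1->2]=1 ship[0->1]=1 prod=4 -> [35 1 1]
Step 11: demand=4,sold=1 ship[1->2]=1 ship[0->1]=1 prod=4 -> [38 1 1]
Step 12: demand=4,sold=1 ship[1->2]=1 ship[0->1]=1 prod=4 -> [41 1 1]
First stockout at step 6

6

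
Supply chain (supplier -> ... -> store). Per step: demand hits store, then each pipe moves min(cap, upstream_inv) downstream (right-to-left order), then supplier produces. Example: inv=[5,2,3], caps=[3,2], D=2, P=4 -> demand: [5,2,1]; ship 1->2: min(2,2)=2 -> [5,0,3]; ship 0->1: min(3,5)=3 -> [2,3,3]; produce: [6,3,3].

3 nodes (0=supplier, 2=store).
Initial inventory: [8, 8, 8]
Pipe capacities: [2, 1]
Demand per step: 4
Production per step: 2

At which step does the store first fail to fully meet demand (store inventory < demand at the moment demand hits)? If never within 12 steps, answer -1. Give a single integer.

Step 1: demand=4,sold=4 ship[1->2]=1 ship[0->1]=2 prod=2 -> [8 9 5]
Step 2: demand=4,sold=4 ship[1->2]=1 ship[0->1]=2 prod=2 -> [8 10 2]
Step 3: demand=4,sold=2 ship[1->2]=1 ship[0->1]=2 prod=2 -> [8 11 1]
Step 4: demand=4,sold=1 ship[1->2]=1 ship[0->1]=2 prod=2 -> [8 12 1]
Step 5: demand=4,sold=1 ship[1->2]=1 ship[0->1]=2 prod=2 -> [8 13 1]
Step 6: demand=4,sold=1 ship[1->2]=1 ship[0->1]=2 prod=2 -> [8 14 1]
Step 7: demand=4,sold=1 ship[1->2]=1 ship[0->1]=2 prod=2 -> [8 15 1]
Step 8: demand=4,sold=1 ship[1->2]=1 ship[0->1]=2 prod=2 -> [8 16 1]
Step 9: demand=4,sold=1 ship[1->2]=1 ship[0->1]=2 prod=2 -> [8 17 1]
Step 10: demand=4,sold=1 ship[1->2]=1 ship[0->1]=2 prod=2 -> [8 18 1]
Step 11: demand=4,sold=1 ship[1->2]=1 ship[0->1]=2 prod=2 -> [8 19 1]
Step 12: demand=4,sold=1 ship[1->2]=1 ship[0->1]=2 prod=2 -> [8 20 1]
First stockout at step 3

3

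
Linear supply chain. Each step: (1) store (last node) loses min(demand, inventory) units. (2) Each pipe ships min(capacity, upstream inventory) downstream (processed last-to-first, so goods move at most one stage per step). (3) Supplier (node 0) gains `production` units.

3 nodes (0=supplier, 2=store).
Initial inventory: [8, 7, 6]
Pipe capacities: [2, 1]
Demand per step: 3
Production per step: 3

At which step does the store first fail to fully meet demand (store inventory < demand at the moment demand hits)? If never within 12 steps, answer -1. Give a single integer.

Step 1: demand=3,sold=3 ship[1->2]=1 ship[0->1]=2 prod=3 -> [9 8 4]
Step 2: demand=3,sold=3 ship[1->2]=1 ship[0->1]=2 prod=3 -> [10 9 2]
Step 3: demand=3,sold=2 ship[1->2]=1 ship[0->1]=2 prod=3 -> [11 10 1]
Step 4: demand=3,sold=1 ship[1->2]=1 ship[0->1]=2 prod=3 -> [12 11 1]
Step 5: demand=3,sold=1 ship[1->2]=1 ship[0->1]=2 prod=3 -> [13 12 1]
Step 6: demand=3,sold=1 ship[1->2]=1 ship[0->1]=2 prod=3 -> [14 13 1]
Step 7: demand=3,sold=1 ship[1->2]=1 ship[0->1]=2 prod=3 -> [15 14 1]
Step 8: demand=3,sold=1 ship[1->2]=1 ship[0->1]=2 prod=3 -> [16 15 1]
Step 9: demand=3,sold=1 ship[1->2]=1 ship[0->1]=2 prod=3 -> [17 16 1]
Step 10: demand=3,sold=1 ship[1->2]=1 ship[0->1]=2 prod=3 -> [18 17 1]
Step 11: demand=3,sold=1 ship[1->2]=1 ship[0->1]=2 prod=3 -> [19 18 1]
Step 12: demand=3,sold=1 ship[1->2]=1 ship[0->1]=2 prod=3 -> [20 19 1]
First stockout at step 3

3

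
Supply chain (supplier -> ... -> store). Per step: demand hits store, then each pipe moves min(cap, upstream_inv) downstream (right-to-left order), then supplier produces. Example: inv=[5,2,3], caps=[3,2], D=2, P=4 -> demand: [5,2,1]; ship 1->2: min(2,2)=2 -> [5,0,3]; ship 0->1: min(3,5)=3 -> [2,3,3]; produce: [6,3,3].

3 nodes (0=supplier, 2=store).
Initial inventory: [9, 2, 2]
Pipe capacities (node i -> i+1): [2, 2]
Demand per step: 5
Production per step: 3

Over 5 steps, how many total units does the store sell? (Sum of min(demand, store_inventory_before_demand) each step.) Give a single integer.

Step 1: sold=2 (running total=2) -> [10 2 2]
Step 2: sold=2 (running total=4) -> [11 2 2]
Step 3: sold=2 (running total=6) -> [12 2 2]
Step 4: sold=2 (running total=8) -> [13 2 2]
Step 5: sold=2 (running total=10) -> [14 2 2]

Answer: 10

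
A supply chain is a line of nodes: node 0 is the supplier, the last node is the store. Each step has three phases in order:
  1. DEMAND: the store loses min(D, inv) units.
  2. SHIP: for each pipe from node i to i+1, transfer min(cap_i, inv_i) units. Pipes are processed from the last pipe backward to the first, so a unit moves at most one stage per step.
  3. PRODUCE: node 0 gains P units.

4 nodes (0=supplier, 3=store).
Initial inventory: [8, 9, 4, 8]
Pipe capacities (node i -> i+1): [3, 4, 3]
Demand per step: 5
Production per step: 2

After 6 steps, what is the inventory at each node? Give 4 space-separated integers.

Step 1: demand=5,sold=5 ship[2->3]=3 ship[1->2]=4 ship[0->1]=3 prod=2 -> inv=[7 8 5 6]
Step 2: demand=5,sold=5 ship[2->3]=3 ship[1->2]=4 ship[0->1]=3 prod=2 -> inv=[6 7 6 4]
Step 3: demand=5,sold=4 ship[2->3]=3 ship[1->2]=4 ship[0->1]=3 prod=2 -> inv=[5 6 7 3]
Step 4: demand=5,sold=3 ship[2->3]=3 ship[1->2]=4 ship[0->1]=3 prod=2 -> inv=[4 5 8 3]
Step 5: demand=5,sold=3 ship[2->3]=3 ship[1->2]=4 ship[0->1]=3 prod=2 -> inv=[3 4 9 3]
Step 6: demand=5,sold=3 ship[2->3]=3 ship[1->2]=4 ship[0->1]=3 prod=2 -> inv=[2 3 10 3]

2 3 10 3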